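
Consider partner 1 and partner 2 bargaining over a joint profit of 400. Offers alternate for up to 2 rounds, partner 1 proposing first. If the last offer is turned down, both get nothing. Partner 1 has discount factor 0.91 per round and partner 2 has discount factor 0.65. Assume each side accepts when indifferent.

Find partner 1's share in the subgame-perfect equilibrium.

Solve by backward induction from round 2.
Round 2 (partner 2 proposes): partner 1 will accept anything ≥ 0, so partner 2 offers 0 and keeps 400.
Round 1 (partner 1 proposes): partner 2 can get 400 next round, worth 0.65 × 400 = 260 now. Partner 1 offers 260 and keeps 400 − 260 = 140.

140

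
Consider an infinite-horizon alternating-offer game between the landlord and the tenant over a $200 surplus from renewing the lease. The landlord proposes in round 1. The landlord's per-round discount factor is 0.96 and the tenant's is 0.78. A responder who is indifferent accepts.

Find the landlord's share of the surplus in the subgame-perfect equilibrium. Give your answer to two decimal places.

175.16

When the landlord proposes, the tenant accepts any offer worth at least 0.78 times what the tenant would get by proposing next round; and vice versa.
This gives x = 200 − 0.78y and y = 200 − 0.96x, where x and y are each side's share when it proposes.
Hence (1 − 0.78·0.96)x = 200(1 − 0.78), i.e. 0.2512·x = 44.
x ≈ 175.1592; the tenant's share is 200 − x ≈ 24.8408.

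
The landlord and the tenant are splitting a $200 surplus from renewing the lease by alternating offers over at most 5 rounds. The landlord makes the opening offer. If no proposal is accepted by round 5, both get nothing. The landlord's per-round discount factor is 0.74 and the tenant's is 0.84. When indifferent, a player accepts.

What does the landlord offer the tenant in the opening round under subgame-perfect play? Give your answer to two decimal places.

Round 5 (the landlord proposes): the tenant will accept anything ≥ 0, so the landlord offers 0 and keeps 200.
Round 4 (the tenant proposes): the landlord can get 200 next round, worth 0.74 × 200 = 148 now; the tenant offers that and keeps 52.
Round 3 (the landlord proposes): the tenant can get 52 next round, worth 0.84 × 52 = 43.68 now; the landlord offers that and keeps 156.32.
Round 2 (the tenant proposes): the landlord can get 156.32 next round, worth 0.74 × 156.32 = 115.6768 now; the tenant offers that and keeps 84.3232.
Round 1 (the landlord proposes): the tenant can get 84.3232 next round, worth 0.84 × 84.3232 = 70.831488 now. The landlord offers 70.831488 and keeps 200 − 70.831488 = 129.168512.

70.83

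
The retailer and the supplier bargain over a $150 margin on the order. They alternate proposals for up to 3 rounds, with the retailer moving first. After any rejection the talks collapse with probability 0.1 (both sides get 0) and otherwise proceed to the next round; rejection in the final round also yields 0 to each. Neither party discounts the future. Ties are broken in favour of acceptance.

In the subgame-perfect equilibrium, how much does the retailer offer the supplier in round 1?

13.5

By backward induction:
Round 3 (the retailer proposes): the supplier will accept anything ≥ 0, so the retailer offers 0 and keeps 150.
Round 2 (the supplier proposes): rejecting gives the retailer an expected 0.9 × 150 = 135, so the supplier offers 135, keeping 15.
Round 1 (the retailer proposes): rejecting gives the supplier an expected 0.9 × 15 = 13.5. The retailer offers 13.5 and keeps 150 − 13.5 = 136.5.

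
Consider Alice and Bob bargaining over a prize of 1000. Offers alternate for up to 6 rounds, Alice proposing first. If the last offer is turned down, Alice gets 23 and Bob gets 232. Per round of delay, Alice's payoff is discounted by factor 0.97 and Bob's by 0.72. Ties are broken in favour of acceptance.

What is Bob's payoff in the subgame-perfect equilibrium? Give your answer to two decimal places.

By backward induction:
Round 6 (Bob proposes): Alice gets 23 if talks fail, so Bob offers 23 and keeps 977.
Round 5 (Alice proposes): Bob can get 977 next round, worth 0.72 × 977 = 703.44 now. Alice offers 703.44 and keeps 1000 − 703.44 = 296.56.
Round 4 (Bob proposes): Alice can get 296.56 next round, worth 0.97 × 296.56 = 287.6632 now, so Bob offers 287.6632, keeping 712.3368.
Round 3 (Alice proposes): Bob can get 712.3368 next round, worth 0.72 × 712.3368 = 512.882496 now. Alice offers 512.882496 and keeps 1000 − 512.882496 = 487.117504.
Round 2 (Bob proposes): Alice can get 487.117504 next round, worth 0.97 × 487.117504 = 472.50397888 now. Bob offers 472.50397888 and keeps 1000 − 472.50397888 = 527.49602112.
Round 1 (Alice proposes): Bob can get 527.49602112 next round, worth 0.72 × 527.49602112 = 379.7971352064 now. Alice offers 379.7971352064 and keeps 1000 − 379.7971352064 = 620.2028647936.

379.80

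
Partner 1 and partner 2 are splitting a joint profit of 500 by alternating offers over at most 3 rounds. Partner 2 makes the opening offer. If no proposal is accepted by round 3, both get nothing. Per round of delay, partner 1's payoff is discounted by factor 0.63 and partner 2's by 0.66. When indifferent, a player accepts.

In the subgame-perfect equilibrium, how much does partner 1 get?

By backward induction:
Round 3 (partner 2 proposes): partner 1 will accept anything ≥ 0, so partner 2 offers 0 and keeps 500.
Round 2 (partner 1 proposes): partner 2 can get 500 next round, worth 0.66 × 500 = 330 now. Partner 1 offers 330 and keeps 500 − 330 = 170.
Round 1 (partner 2 proposes): partner 1 can get 170 next round, worth 0.63 × 170 = 107.1 now, so partner 2 offers 107.1, keeping 392.9.

107.1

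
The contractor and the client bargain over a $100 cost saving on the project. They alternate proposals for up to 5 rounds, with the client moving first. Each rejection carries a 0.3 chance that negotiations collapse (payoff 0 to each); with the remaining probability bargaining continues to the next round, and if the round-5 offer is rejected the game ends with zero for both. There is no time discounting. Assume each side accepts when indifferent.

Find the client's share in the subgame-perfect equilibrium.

68.71

Round 5 (the client proposes): rejection yields 0 for the contractor; the client offers 0 and keeps 100.
Round 4 (the contractor proposes): rejecting gives the client an expected 0.7 × 100 = 70, so the contractor offers 70, keeping 30.
Round 3 (the client proposes): rejecting gives the contractor an expected 0.7 × 30 = 21; the client offers that and keeps 79.
Round 2 (the contractor proposes): rejecting gives the client an expected 0.7 × 79 = 55.3, so the contractor offers 55.3, keeping 44.7.
Round 1 (the client proposes): rejecting gives the contractor an expected 0.7 × 44.7 = 31.29; the client offers that and keeps 68.71.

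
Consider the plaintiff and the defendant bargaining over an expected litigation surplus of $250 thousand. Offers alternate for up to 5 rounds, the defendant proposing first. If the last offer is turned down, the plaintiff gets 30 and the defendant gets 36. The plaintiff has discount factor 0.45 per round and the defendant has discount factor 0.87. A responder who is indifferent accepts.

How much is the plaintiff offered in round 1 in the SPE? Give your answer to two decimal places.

24.95

Round 5 (the defendant proposes): the plaintiff gets 30 if talks fail, so the defendant offers 30 and keeps 220.
Round 4 (the plaintiff proposes): the defendant can get 220 next round, worth 0.87 × 220 = 191.4 now; the plaintiff offers that and keeps 58.6.
Round 3 (the defendant proposes): the plaintiff can get 58.6 next round, worth 0.45 × 58.6 = 26.37 now, so the defendant offers 26.37, keeping 223.63.
Round 2 (the plaintiff proposes): the defendant can get 223.63 next round, worth 0.87 × 223.63 = 194.5581 now. The plaintiff offers 194.5581 and keeps 250 − 194.5581 = 55.4419.
Round 1 (the defendant proposes): the plaintiff can get 55.4419 next round, worth 0.45 × 55.4419 = 24.948855 now. The defendant offers 24.948855 and keeps 250 − 24.948855 = 225.051145.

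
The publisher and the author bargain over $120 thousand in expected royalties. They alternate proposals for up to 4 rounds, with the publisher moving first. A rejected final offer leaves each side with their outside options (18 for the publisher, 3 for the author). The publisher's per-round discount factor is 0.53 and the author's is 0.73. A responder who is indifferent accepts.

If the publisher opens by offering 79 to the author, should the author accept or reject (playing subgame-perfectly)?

Round 4 (the author proposes): the publisher gets 18 if talks fail, so the author offers 18 and keeps 102.
Round 3 (the publisher proposes): the author can get 102 next round, worth 0.73 × 102 = 74.46 now, so the publisher offers 74.46, keeping 45.54.
Round 2 (the author proposes): the publisher can get 45.54 next round, worth 0.53 × 45.54 = 24.1362 now, so the author offers 24.1362, keeping 95.8638.
So by rejecting in round 1, the author gets 95.8638 next round, worth 0.73 × 95.8638 = 69.980574 now.
Offer 79 ≥ 69.980574, so the author accepts.

Accept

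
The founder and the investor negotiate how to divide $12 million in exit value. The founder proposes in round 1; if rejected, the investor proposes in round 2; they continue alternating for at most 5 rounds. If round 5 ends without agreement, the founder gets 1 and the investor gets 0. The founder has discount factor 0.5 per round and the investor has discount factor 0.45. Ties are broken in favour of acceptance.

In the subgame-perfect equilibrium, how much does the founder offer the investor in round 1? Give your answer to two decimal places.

3.31

Round 5 (the founder proposes): rejection yields 0 for the investor; the founder offers 0 and keeps 12.
Round 4 (the investor proposes): the founder can get 12 next round, worth 0.5 × 12 = 6 now; the investor offers that and keeps 6.
Round 3 (the founder proposes): the investor can get 6 next round, worth 0.45 × 6 = 2.7 now, so the founder offers 2.7, keeping 9.3.
Round 2 (the investor proposes): the founder can get 9.3 next round, worth 0.5 × 9.3 = 4.65 now; the investor offers that and keeps 7.35.
Round 1 (the founder proposes): the investor can get 7.35 next round, worth 0.45 × 7.35 = 3.3075 now. The founder offers 3.3075 and keeps 12 − 3.3075 = 8.6925.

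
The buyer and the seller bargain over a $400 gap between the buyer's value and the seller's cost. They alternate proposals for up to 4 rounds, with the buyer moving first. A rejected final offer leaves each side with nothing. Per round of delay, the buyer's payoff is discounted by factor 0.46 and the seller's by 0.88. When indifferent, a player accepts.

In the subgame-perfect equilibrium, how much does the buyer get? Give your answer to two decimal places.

Solve by backward induction from round 4.
Round 4 (the seller proposes): the buyer will accept anything ≥ 0, so the seller offers 0 and keeps 400.
Round 3 (the buyer proposes): the seller can get 400 next round, worth 0.88 × 400 = 352 now. The buyer offers 352 and keeps 400 − 352 = 48.
Round 2 (the seller proposes): the buyer can get 48 next round, worth 0.46 × 48 = 22.08 now. The seller offers 22.08 and keeps 400 − 22.08 = 377.92.
Round 1 (the buyer proposes): the seller can get 377.92 next round, worth 0.88 × 377.92 = 332.5696 now, so the buyer offers 332.5696, keeping 67.4304.

67.43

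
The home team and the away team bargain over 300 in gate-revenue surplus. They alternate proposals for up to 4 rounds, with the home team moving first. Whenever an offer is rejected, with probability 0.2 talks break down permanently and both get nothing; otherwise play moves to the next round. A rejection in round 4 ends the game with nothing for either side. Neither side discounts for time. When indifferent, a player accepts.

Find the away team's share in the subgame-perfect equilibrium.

Round 4 (the away team proposes): the home team will accept anything ≥ 0, so the away team offers 0 and keeps 300.
Round 3 (the home team proposes): rejecting gives the away team an expected 0.8 × 300 = 240, so the home team offers 240, keeping 60.
Round 2 (the away team proposes): rejecting gives the home team an expected 0.8 × 60 = 48, so the away team offers 48, keeping 252.
Round 1 (the home team proposes): rejecting gives the away team an expected 0.8 × 252 = 201.6; the home team offers that and keeps 98.4.

201.6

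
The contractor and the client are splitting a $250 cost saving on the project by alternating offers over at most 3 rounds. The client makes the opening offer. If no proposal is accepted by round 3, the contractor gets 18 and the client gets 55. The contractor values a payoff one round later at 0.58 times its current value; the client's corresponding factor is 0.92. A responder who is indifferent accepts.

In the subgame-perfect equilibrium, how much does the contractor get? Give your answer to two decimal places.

21.20

Round 3 (the client proposes): the contractor gets 18 if talks fail, so the client offers 18 and keeps 232.
Round 2 (the contractor proposes): the client can get 232 next round, worth 0.92 × 232 = 213.44 now, so the contractor offers 213.44, keeping 36.56.
Round 1 (the client proposes): the contractor can get 36.56 next round, worth 0.58 × 36.56 = 21.2048 now; the client offers that and keeps 228.7952.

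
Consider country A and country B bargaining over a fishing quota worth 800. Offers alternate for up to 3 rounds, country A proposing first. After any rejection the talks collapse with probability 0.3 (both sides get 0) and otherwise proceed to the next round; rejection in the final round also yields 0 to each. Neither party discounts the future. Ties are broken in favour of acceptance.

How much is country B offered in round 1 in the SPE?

Round 3 (country A proposes): rejection yields 0 for country B; country A offers 0 and keeps 800.
Round 2 (country B proposes): rejecting gives country A an expected 0.7 × 800 = 560; country B offers that and keeps 240.
Round 1 (country A proposes): rejecting gives country B an expected 0.7 × 240 = 168, so country A offers 168, keeping 632.

168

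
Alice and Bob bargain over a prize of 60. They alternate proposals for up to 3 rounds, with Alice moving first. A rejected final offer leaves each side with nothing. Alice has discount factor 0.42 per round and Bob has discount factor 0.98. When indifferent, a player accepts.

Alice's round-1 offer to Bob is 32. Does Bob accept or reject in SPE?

Round 3 (Alice proposes): Bob will accept anything ≥ 0, so Alice offers 0 and keeps 60.
Round 2 (Bob proposes): Alice can get 60 next round, worth 0.42 × 60 = 25.2 now. Bob offers 25.2 and keeps 60 − 25.2 = 34.8.
So by rejecting in round 1, Bob gets 34.8 next round, worth 0.98 × 34.8 = 34.104 now.
Offer 32 < 34.104, so Bob rejects.

Reject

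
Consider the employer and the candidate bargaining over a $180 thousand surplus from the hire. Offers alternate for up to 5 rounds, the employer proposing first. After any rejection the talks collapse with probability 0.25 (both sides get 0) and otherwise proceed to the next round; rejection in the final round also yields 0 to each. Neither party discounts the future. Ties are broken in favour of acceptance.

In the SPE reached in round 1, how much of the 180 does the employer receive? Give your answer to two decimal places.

127.27

By backward induction:
Round 5 (the employer proposes): the candidate will accept anything ≥ 0, so the employer offers 0 and keeps 180.
Round 4 (the candidate proposes): rejecting gives the employer an expected 0.75 × 180 = 135; the candidate offers that and keeps 45.
Round 3 (the employer proposes): rejecting gives the candidate an expected 0.75 × 45 = 33.75. The employer offers 33.75 and keeps 180 − 33.75 = 146.25.
Round 2 (the candidate proposes): rejecting gives the employer an expected 0.75 × 146.25 = 109.6875; the candidate offers that and keeps 70.3125.
Round 1 (the employer proposes): rejecting gives the candidate an expected 0.75 × 70.3125 = 52.734375, so the employer offers 52.734375, keeping 127.265625.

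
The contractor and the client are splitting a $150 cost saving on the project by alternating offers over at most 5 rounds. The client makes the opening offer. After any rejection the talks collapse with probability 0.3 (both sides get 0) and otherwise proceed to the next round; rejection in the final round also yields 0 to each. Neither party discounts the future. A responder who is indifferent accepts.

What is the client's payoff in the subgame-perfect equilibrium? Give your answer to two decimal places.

103.07

By backward induction:
Round 5 (the client proposes): rejection yields 0 for the contractor; the client offers 0 and keeps 150.
Round 4 (the contractor proposes): rejecting gives the client an expected 0.7 × 150 = 105. The contractor offers 105 and keeps 150 − 105 = 45.
Round 3 (the client proposes): rejecting gives the contractor an expected 0.7 × 45 = 31.5, so the client offers 31.5, keeping 118.5.
Round 2 (the contractor proposes): rejecting gives the client an expected 0.7 × 118.5 = 82.95; the contractor offers that and keeps 67.05.
Round 1 (the client proposes): rejecting gives the contractor an expected 0.7 × 67.05 = 46.935. The client offers 46.935 and keeps 150 − 46.935 = 103.065.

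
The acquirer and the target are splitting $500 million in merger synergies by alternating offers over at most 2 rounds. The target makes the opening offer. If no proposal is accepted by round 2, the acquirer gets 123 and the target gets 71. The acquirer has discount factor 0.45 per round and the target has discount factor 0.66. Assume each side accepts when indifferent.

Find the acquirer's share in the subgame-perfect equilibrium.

193.05

Round 2 (the acquirer proposes): the target gets 71 if talks fail, so the acquirer offers 71 and keeps 429.
Round 1 (the target proposes): the acquirer can get 429 next round, worth 0.45 × 429 = 193.05 now, so the target offers 193.05, keeping 306.95.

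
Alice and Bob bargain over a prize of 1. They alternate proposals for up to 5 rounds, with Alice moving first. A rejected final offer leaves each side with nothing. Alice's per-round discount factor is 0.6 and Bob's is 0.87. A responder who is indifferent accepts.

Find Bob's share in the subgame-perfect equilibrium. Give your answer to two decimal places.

Work backward from the last round.
Round 5 (Alice proposes): rejection yields 0 for Bob; Alice offers 0 and keeps 1.
Round 4 (Bob proposes): Alice can get 1 next round, worth 0.6 × 1 = 0.6 now; Bob offers that and keeps 0.4.
Round 3 (Alice proposes): Bob can get 0.4 next round, worth 0.87 × 0.4 = 0.348 now; Alice offers that and keeps 0.652.
Round 2 (Bob proposes): Alice can get 0.652 next round, worth 0.6 × 0.652 = 0.3912 now. Bob offers 0.3912 and keeps 1 − 0.3912 = 0.6088.
Round 1 (Alice proposes): Bob can get 0.6088 next round, worth 0.87 × 0.6088 = 0.529656 now, so Alice offers 0.529656, keeping 0.470344.

0.53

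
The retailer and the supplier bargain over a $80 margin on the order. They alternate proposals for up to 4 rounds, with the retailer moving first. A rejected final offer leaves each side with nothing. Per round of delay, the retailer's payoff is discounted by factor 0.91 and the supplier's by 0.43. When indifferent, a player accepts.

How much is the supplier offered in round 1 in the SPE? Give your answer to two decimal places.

16.56

Work backward from the last round.
Round 4 (the supplier proposes): the retailer will accept anything ≥ 0, so the supplier offers 0 and keeps 80.
Round 3 (the retailer proposes): the supplier can get 80 next round, worth 0.43 × 80 = 34.4 now, so the retailer offers 34.4, keeping 45.6.
Round 2 (the supplier proposes): the retailer can get 45.6 next round, worth 0.91 × 45.6 = 41.496 now. The supplier offers 41.496 and keeps 80 − 41.496 = 38.504.
Round 1 (the retailer proposes): the supplier can get 38.504 next round, worth 0.43 × 38.504 = 16.55672 now. The retailer offers 16.55672 and keeps 80 − 16.55672 = 63.44328.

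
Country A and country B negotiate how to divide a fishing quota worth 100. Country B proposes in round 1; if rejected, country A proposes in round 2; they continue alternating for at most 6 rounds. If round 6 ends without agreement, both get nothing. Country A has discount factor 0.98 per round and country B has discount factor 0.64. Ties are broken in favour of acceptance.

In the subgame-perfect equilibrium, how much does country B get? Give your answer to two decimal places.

4.04

Round 6 (country A proposes): rejection yields 0 for country B; country A offers 0 and keeps 100.
Round 5 (country B proposes): country A can get 100 next round, worth 0.98 × 100 = 98 now, so country B offers 98, keeping 2.
Round 4 (country A proposes): country B can get 2 next round, worth 0.64 × 2 = 1.28 now, so country A offers 1.28, keeping 98.72.
Round 3 (country B proposes): country A can get 98.72 next round, worth 0.98 × 98.72 = 96.7456 now; country B offers that and keeps 3.2544.
Round 2 (country A proposes): country B can get 3.2544 next round, worth 0.64 × 3.2544 = 2.082816 now, so country A offers 2.082816, keeping 97.917184.
Round 1 (country B proposes): country A can get 97.917184 next round, worth 0.98 × 97.917184 = 95.95884032 now; country B offers that and keeps 4.04115968.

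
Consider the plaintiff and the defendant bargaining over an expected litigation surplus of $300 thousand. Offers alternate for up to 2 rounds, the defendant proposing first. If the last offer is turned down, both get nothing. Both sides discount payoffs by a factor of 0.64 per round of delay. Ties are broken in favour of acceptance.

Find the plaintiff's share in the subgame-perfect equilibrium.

192

Round 2 (the plaintiff proposes): the defendant will accept anything ≥ 0, so the plaintiff offers 0 and keeps 300.
Round 1 (the defendant proposes): the plaintiff can get 300 next round, worth 0.64 × 300 = 192 now; the defendant offers that and keeps 108.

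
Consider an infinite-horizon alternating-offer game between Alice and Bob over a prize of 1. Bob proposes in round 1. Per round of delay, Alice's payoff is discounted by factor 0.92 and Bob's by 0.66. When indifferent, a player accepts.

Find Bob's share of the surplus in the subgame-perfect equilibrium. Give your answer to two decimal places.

0.20

When Bob proposes, Alice accepts any offer worth at least 0.92 times what Alice would get by proposing next round; and vice versa.
This gives x = 1 − 0.92y and y = 1 − 0.66x, where x and y are each side's share when it proposes.
Hence (1 − 0.92·0.66)x = 1(1 − 0.92), i.e. 0.3928·x = 0.08.
x ≈ 0.2037; Alice's share is 1 − x ≈ 0.7963.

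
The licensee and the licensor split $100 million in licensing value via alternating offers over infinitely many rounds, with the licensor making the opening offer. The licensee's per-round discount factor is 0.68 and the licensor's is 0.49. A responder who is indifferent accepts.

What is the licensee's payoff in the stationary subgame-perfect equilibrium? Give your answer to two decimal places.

When the licensor proposes, the licensee accepts any offer worth at least 0.68 times what the licensee would get by proposing next round; and vice versa.
This gives x = 100 − 0.68y and y = 100 − 0.49x, where x and y are each side's share when it proposes.
Hence (1 − 0.68·0.49)x = 100(1 − 0.68), i.e. 0.6668·x = 32.
x ≈ 47.9904; the licensee's share is 100 − x ≈ 52.0096.

52.01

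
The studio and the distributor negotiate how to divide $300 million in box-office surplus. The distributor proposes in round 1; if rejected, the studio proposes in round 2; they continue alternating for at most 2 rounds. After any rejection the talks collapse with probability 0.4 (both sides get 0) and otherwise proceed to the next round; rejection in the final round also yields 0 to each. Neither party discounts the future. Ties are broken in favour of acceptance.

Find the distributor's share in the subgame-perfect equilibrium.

120

Round 2 (the studio proposes): the distributor will accept anything ≥ 0, so the studio offers 0 and keeps 300.
Round 1 (the distributor proposes): rejecting gives the studio an expected 0.6 × 300 = 180, so the distributor offers 180, keeping 120.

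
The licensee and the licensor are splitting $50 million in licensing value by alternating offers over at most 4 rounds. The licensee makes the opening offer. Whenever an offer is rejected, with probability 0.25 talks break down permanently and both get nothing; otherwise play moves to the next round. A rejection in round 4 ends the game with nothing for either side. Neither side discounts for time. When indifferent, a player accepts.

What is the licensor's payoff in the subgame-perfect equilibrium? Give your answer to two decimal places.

30.47

By backward induction:
Round 4 (the licensor proposes): the licensee will accept anything ≥ 0, so the licensor offers 0 and keeps 50.
Round 3 (the licensee proposes): rejecting gives the licensor an expected 0.75 × 50 = 37.5. The licensee offers 37.5 and keeps 50 − 37.5 = 12.5.
Round 2 (the licensor proposes): rejecting gives the licensee an expected 0.75 × 12.5 = 9.375; the licensor offers that and keeps 40.625.
Round 1 (the licensee proposes): rejecting gives the licensor an expected 0.75 × 40.625 = 30.46875. The licensee offers 30.46875 and keeps 50 − 30.46875 = 19.53125.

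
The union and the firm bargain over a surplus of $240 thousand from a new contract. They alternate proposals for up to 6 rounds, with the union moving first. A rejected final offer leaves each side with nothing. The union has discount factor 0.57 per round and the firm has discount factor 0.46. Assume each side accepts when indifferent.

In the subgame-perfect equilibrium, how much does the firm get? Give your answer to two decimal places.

Round 6 (the firm proposes): rejection yields 0 for the union; the firm offers 0 and keeps 240.
Round 5 (the union proposes): the firm can get 240 next round, worth 0.46 × 240 = 110.4 now. The union offers 110.4 and keeps 240 − 110.4 = 129.6.
Round 4 (the firm proposes): the union can get 129.6 next round, worth 0.57 × 129.6 = 73.872 now, so the firm offers 73.872, keeping 166.128.
Round 3 (the union proposes): the firm can get 166.128 next round, worth 0.46 × 166.128 = 76.41888 now; the union offers that and keeps 163.58112.
Round 2 (the firm proposes): the union can get 163.58112 next round, worth 0.57 × 163.58112 = 93.2412384 now. The firm offers 93.2412384 and keeps 240 − 93.2412384 = 146.7587616.
Round 1 (the union proposes): the firm can get 146.7587616 next round, worth 0.46 × 146.7587616 = 67.509030336 now; the union offers that and keeps 172.490969664.

67.51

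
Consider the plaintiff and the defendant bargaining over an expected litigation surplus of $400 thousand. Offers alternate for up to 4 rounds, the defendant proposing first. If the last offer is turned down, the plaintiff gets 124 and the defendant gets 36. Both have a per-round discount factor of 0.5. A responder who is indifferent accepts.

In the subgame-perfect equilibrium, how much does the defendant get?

Round 4 (the plaintiff proposes): the defendant gets 36 if talks fail, so the plaintiff offers 36 and keeps 364.
Round 3 (the defendant proposes): the plaintiff can get 364 next round, worth 0.5 × 364 = 182 now. The defendant offers 182 and keeps 400 − 182 = 218.
Round 2 (the plaintiff proposes): the defendant can get 218 next round, worth 0.5 × 218 = 109 now; the plaintiff offers that and keeps 291.
Round 1 (the defendant proposes): the plaintiff can get 291 next round, worth 0.5 × 291 = 145.5 now. The defendant offers 145.5 and keeps 400 − 145.5 = 254.5.

254.5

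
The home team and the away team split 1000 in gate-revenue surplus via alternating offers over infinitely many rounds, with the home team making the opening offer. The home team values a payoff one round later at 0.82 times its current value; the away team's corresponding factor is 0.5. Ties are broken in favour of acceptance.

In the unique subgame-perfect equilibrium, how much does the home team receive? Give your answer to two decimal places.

847.46

When the home team proposes, the away team accepts any offer worth at least 0.5 times what the away team would get by proposing next round; and vice versa.
This gives x = 1000 − 0.5y and y = 1000 − 0.82x, where x and y are each side's share when it proposes.
Hence (1 − 0.5·0.82)x = 1000(1 − 0.5), i.e. 0.59·x = 500.
x ≈ 847.4576; the away team's share is 1000 − x ≈ 152.5424.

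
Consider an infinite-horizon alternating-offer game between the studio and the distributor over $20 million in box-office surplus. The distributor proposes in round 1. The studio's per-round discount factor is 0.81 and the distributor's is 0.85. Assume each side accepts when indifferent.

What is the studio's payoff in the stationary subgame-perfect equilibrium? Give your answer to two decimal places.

7.80

Let x be the distributor's share when the distributor proposes and y be the studio's share when the studio proposes.
The studio accepts iff offered ≥ 0.81·y, so x = 20 − 0.81y. Symmetrically y = 20 − 0.85x.
Substituting: x = 20 − 0.81(20 − 0.85x), giving x(1 − 0.85·0.81) = 20(1 − 0.81).
So x = 20 × 0.19 / 0.3115 ≈ 12.1990, and the studio receives 20 − x ≈ 7.8010.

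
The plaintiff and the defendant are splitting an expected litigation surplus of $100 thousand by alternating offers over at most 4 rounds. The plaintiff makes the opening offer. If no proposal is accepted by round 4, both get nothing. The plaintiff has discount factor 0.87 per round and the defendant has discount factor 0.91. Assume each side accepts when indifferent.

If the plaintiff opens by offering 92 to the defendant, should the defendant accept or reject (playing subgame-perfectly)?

Accept

Round 4 (the defendant proposes): rejection yields 0 for the plaintiff; the defendant offers 0 and keeps 100.
Round 3 (the plaintiff proposes): the defendant can get 100 next round, worth 0.91 × 100 = 91 now, so the plaintiff offers 91, keeping 9.
Round 2 (the defendant proposes): the plaintiff can get 9 next round, worth 0.87 × 9 = 7.83 now. The defendant offers 7.83 and keeps 100 − 7.83 = 92.17.
So by rejecting in round 1, the defendant gets 92.17 next round, worth 0.91 × 92.17 = 83.8747 now.
Offer 92 ≥ 83.8747, so the defendant accepts.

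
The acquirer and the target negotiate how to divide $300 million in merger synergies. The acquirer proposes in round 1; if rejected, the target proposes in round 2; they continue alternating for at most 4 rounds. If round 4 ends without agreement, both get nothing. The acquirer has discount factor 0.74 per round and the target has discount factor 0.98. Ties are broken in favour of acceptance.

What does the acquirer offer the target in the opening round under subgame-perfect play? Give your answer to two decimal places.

By backward induction:
Round 4 (the target proposes): the acquirer will accept anything ≥ 0, so the target offers 0 and keeps 300.
Round 3 (the acquirer proposes): the target can get 300 next round, worth 0.98 × 300 = 294 now. The acquirer offers 294 and keeps 300 − 294 = 6.
Round 2 (the target proposes): the acquirer can get 6 next round, worth 0.74 × 6 = 4.44 now, so the target offers 4.44, keeping 295.56.
Round 1 (the acquirer proposes): the target can get 295.56 next round, worth 0.98 × 295.56 = 289.6488 now, so the acquirer offers 289.6488, keeping 10.3512.

289.65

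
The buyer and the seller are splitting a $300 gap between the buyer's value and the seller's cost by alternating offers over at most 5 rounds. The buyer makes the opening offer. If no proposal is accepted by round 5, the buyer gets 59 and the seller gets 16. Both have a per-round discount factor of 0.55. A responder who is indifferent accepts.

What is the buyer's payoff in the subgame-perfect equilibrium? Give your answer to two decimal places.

Round 5 (the buyer proposes): the seller gets 16 if talks fail, so the buyer offers 16 and keeps 284.
Round 4 (the seller proposes): the buyer can get 284 next round, worth 0.55 × 284 = 156.2 now. The seller offers 156.2 and keeps 300 − 156.2 = 143.8.
Round 3 (the buyer proposes): the seller can get 143.8 next round, worth 0.55 × 143.8 = 79.09 now; the buyer offers that and keeps 220.91.
Round 2 (the seller proposes): the buyer can get 220.91 next round, worth 0.55 × 220.91 = 121.5005 now, so the seller offers 121.5005, keeping 178.4995.
Round 1 (the buyer proposes): the seller can get 178.4995 next round, worth 0.55 × 178.4995 = 98.174725 now. The buyer offers 98.174725 and keeps 300 − 98.174725 = 201.825275.

201.83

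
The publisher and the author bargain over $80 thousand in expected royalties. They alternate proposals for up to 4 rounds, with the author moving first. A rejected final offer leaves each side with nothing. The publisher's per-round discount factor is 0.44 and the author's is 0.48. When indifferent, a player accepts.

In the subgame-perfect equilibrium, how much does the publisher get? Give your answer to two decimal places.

Round 4 (the publisher proposes): rejection yields 0 for the author; the publisher offers 0 and keeps 80.
Round 3 (the author proposes): the publisher can get 80 next round, worth 0.44 × 80 = 35.2 now. The author offers 35.2 and keeps 80 − 35.2 = 44.8.
Round 2 (the publisher proposes): the author can get 44.8 next round, worth 0.48 × 44.8 = 21.504 now. The publisher offers 21.504 and keeps 80 − 21.504 = 58.496.
Round 1 (the author proposes): the publisher can get 58.496 next round, worth 0.44 × 58.496 = 25.73824 now; the author offers that and keeps 54.26176.

25.74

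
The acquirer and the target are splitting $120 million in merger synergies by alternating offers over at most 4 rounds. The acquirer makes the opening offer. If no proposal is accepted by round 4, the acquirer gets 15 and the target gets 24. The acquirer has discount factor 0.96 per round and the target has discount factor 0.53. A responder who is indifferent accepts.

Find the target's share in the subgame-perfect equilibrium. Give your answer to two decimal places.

30.86

Round 4 (the target proposes): the acquirer gets 15 if talks fail, so the target offers 15 and keeps 105.
Round 3 (the acquirer proposes): the target can get 105 next round, worth 0.53 × 105 = 55.65 now; the acquirer offers that and keeps 64.35.
Round 2 (the target proposes): the acquirer can get 64.35 next round, worth 0.96 × 64.35 = 61.776 now. The target offers 61.776 and keeps 120 − 61.776 = 58.224.
Round 1 (the acquirer proposes): the target can get 58.224 next round, worth 0.53 × 58.224 = 30.85872 now. The acquirer offers 30.85872 and keeps 120 − 30.85872 = 89.14128.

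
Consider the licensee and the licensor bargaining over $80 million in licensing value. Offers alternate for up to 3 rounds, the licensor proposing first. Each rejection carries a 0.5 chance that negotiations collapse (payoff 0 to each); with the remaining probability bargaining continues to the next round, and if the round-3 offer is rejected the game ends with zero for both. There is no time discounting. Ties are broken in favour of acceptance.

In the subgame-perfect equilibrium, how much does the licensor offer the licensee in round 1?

Round 3 (the licensor proposes): the licensee will accept anything ≥ 0, so the licensor offers 0 and keeps 80.
Round 2 (the licensee proposes): rejecting gives the licensor an expected 0.5 × 80 = 40; the licensee offers that and keeps 40.
Round 1 (the licensor proposes): rejecting gives the licensee an expected 0.5 × 40 = 20, so the licensor offers 20, keeping 60.

20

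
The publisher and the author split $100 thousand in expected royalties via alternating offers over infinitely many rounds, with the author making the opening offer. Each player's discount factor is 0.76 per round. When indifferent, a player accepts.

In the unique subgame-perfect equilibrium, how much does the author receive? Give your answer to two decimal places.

Let x be the author's share when the author proposes and y be the publisher's share when the publisher proposes.
The publisher accepts iff offered ≥ 0.76·y, so x = 100 − 0.76y. Symmetrically y = 100 − 0.76x.
Substituting: x = 100 − 0.76(100 − 0.76x), giving x(1 − 0.76·0.76) = 100(1 − 0.76).
So x = 100 × 0.24 / 0.4224 ≈ 56.8182, and the publisher receives 100 − x ≈ 43.1818.

56.82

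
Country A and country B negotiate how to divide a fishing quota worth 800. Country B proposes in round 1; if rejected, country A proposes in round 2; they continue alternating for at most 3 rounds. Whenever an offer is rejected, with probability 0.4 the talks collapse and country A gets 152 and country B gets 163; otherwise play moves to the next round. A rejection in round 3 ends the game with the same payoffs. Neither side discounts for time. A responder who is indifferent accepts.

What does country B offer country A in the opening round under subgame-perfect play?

Round 3 (country B proposes): country A gets 152 if talks fail, so country B offers 152 and keeps 648.
Round 2 (country A proposes): rejecting gives country B an expected 0.6 × 648 + 0.4 × 163 = 454; country A offers that and keeps 346.
Round 1 (country B proposes): rejecting gives country A an expected 0.6 × 346 + 0.4 × 152 = 268.4. Country B offers 268.4 and keeps 800 − 268.4 = 531.6.

268.4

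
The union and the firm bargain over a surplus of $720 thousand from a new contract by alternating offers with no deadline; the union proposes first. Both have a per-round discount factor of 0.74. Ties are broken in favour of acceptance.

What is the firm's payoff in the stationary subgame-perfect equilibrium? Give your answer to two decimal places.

306.21

When the union proposes, the firm accepts any offer worth at least 0.74 times what the firm would get by proposing next round; and vice versa.
This gives x = 720 − 0.74y and y = 720 − 0.74x, where x and y are each side's share when it proposes.
Hence (1 − 0.74·0.74)x = 720(1 − 0.74), i.e. 0.4524·x = 187.2.
x ≈ 413.7931; the firm's share is 720 − x ≈ 306.2069.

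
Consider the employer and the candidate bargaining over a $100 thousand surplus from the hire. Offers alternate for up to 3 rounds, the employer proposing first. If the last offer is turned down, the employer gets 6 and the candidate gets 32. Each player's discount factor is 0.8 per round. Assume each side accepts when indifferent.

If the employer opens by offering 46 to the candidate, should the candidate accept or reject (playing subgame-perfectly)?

Accept

Work out the candidate's continuation value if the offer is rejected.
Round 3 (the employer proposes): the candidate gets 32 if talks fail, so the employer offers 32 and keeps 68.
Round 2 (the candidate proposes): the employer can get 68 next round, worth 0.8 × 68 = 54.4 now, so the candidate offers 54.4, keeping 45.6.
So by rejecting in round 1, the candidate gets 45.6 next round, worth 0.8 × 45.6 = 36.48 now.
Offer 46 ≥ 36.48, so the candidate accepts.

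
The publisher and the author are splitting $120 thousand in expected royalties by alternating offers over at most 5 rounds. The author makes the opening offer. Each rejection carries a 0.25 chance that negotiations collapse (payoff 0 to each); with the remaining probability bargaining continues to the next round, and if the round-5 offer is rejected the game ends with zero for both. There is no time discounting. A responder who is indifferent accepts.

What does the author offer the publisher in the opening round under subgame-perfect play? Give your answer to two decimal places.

35.16

Round 5 (the author proposes): rejection yields 0 for the publisher; the author offers 0 and keeps 120.
Round 4 (the publisher proposes): rejecting gives the author an expected 0.75 × 120 = 90. The publisher offers 90 and keeps 120 − 90 = 30.
Round 3 (the author proposes): rejecting gives the publisher an expected 0.75 × 30 = 22.5, so the author offers 22.5, keeping 97.5.
Round 2 (the publisher proposes): rejecting gives the author an expected 0.75 × 97.5 = 73.125; the publisher offers that and keeps 46.875.
Round 1 (the author proposes): rejecting gives the publisher an expected 0.75 × 46.875 = 35.15625, so the author offers 35.15625, keeping 84.84375.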